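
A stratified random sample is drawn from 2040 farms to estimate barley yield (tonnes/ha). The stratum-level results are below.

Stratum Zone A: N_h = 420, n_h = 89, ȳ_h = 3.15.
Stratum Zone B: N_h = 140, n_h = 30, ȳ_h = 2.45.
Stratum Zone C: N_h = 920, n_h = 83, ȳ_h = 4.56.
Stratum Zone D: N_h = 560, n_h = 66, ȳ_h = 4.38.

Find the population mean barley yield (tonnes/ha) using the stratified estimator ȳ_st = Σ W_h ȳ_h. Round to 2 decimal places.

N = Σ N_h = 2040. Stratum weights W_h = N_h/N.
ȳ_st = (420·3.15 + 140·2.45 + 920·4.56 + 560·4.38) / 2040 = 4.0755

ȳ_st ≈ 4.08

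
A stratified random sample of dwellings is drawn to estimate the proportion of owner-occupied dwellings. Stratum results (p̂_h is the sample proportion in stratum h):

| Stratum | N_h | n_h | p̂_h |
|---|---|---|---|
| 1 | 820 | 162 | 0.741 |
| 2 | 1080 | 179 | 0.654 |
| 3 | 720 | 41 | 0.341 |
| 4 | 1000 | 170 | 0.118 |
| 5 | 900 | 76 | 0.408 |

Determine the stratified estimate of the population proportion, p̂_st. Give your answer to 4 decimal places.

p̂_st ≈ 0.4524

N = 4520; stratum weights W_h = N_h/N.
p̂_st = Σ W_h p̂_h = (820·0.741 + 1080·0.654 + 720·0.341 + 1000·0.118 + 900·0.408)/4520 = 0.45236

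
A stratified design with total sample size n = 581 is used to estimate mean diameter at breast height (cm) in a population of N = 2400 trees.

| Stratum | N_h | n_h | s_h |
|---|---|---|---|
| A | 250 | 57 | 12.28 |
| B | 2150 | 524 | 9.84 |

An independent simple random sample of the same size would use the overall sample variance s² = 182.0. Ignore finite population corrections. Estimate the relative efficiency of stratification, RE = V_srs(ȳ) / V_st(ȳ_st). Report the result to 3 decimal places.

V̂(ȳ_st) = Σ W_h² s_h²/n_h, with W_h = N_h/N and N = 2400:
  stratum A: (250/2400)²·12.28²/57 = 0.0287064
  stratum B: (2150/2400)²·9.84²/524 = 0.148291
V_st = 0.176997
V_srs = s²/n = 182.0/581 = 0.313253
Relative efficiency = V_srs / V_st = 0.313253/0.176997 = 1.7698

RE ≈ 1.770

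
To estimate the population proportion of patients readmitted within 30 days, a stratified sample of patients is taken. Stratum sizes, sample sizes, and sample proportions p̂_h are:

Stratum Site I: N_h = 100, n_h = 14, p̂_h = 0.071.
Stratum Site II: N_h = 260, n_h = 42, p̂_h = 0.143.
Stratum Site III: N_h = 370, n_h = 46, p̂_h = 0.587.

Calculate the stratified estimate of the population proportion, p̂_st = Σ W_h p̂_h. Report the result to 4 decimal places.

N = 730; stratum weights W_h = N_h/N.
p̂_st = Σ W_h p̂_h = (100·0.071 + 260·0.143 + 370·0.587)/730 = 0.35818

p̂_st ≈ 0.3582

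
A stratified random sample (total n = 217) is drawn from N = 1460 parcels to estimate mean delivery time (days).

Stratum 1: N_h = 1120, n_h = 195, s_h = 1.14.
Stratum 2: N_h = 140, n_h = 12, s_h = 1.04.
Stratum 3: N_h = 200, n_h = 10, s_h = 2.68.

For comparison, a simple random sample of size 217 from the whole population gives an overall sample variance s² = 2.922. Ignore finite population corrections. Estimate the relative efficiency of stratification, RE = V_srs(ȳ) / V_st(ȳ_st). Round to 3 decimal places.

V̂(ȳ_st) = Σ W_h² s_h²/n_h, with W_h = N_h/N and N = 1460:
  stratum 1: (1120/1460)²·1.14²/195 = 0.00392198
  stratum 2: (140/1460)²·1.04²/12 = 0.000828773
  stratum 3: (200/1460)²·2.68²/10 = 0.013478
V_st = 0.0182287
V_srs = s²/n = 2.922/217 = 0.0134654
Relative efficiency = V_srs / V_st = 0.0134654/0.0182287 = 0.7387

RE ≈ 0.739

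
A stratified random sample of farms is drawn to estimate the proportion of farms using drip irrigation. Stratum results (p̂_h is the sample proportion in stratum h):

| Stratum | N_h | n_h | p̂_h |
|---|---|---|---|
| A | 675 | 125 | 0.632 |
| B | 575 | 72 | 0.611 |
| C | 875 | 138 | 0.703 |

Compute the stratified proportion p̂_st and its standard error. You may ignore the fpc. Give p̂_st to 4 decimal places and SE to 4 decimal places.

N = 2125; stratum weights W_h = N_h/N.
p̂_st = Σ W_h p̂_h = (675·0.632 + 575·0.611 + 875·0.703)/2125 = 0.65555
V̂(p̂_st) = Σ W_h² p̂_h(1−p̂_h)/(n_h−1):
  stratum A: (675/2125)²·0.632·0.368/124 = 0.000189249
  stratum B: (575/2125)²·0.611·0.389/71 = 0.000245104
  stratum C: (875/2125)²·0.703·0.297/137 = 0.000258398
V̂(p̂_st) = 0.000692751; SE = √V̂ = 0.0263202

p̂_st ≈ 0.6556, SE ≈ 0.0263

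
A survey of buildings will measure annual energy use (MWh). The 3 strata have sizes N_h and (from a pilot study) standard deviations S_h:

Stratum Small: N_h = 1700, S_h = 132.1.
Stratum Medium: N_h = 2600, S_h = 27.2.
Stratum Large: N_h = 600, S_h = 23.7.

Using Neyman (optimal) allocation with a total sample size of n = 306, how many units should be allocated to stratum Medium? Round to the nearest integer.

Neyman allocation: n_h = n · N_h S_h / Σ N_i S_i, with n = 306.
  stratum Small: N_h·S_h = 1700·132.1 = 224570.00
  stratum Medium: N_h·S_h = 2600·27.2 = 70720.00
  stratum Large: N_h·S_h = 600·23.7 = 14220.00
Σ N_h S_h = 309510.00
n for stratum Medium = 306·70720.00/309510.00 = 69.918 → 70

70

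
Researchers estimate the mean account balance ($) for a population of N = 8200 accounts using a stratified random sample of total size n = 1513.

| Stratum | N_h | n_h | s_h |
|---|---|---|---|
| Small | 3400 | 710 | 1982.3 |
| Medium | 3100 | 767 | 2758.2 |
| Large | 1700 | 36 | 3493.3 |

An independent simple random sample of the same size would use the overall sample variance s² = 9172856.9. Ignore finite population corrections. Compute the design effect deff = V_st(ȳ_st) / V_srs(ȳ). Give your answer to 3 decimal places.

V̂(ȳ_st) = Σ W_h² s_h²/n_h, with W_h = N_h/N and N = 8200:
  stratum Small: (3400/8200)²·1982.3²/710 = 951.504
  stratum Medium: (3100/8200)²·2758.2²/767 = 1417.59
  stratum Large: (1700/8200)²·3493.3²/36 = 14569.3
V_st = 16938.4
V_srs = s²/n = 9172856.9/1513 = 6062.69
deff = V_st / V_srs = 16938.4/6062.69 = 2.7939

deff ≈ 2.794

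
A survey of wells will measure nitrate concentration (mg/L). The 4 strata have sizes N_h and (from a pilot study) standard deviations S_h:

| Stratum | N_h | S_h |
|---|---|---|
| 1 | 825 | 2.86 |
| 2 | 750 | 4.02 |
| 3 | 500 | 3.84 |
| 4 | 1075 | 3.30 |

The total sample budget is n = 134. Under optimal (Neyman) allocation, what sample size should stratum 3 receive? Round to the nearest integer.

Neyman allocation: n_h = n · N_h S_h / Σ N_i S_i, with n = 134.
  stratum 1: N_h·S_h = 825·2.86 = 2359.50
  stratum 2: N_h·S_h = 750·4.02 = 3015.00
  stratum 3: N_h·S_h = 500·3.84 = 1920.00
  stratum 4: N_h·S_h = 1075·3.30 = 3547.50
Σ N_h S_h = 10842.00
n for stratum 3 = 134·1920.00/10842.00 = 23.730 → 24

24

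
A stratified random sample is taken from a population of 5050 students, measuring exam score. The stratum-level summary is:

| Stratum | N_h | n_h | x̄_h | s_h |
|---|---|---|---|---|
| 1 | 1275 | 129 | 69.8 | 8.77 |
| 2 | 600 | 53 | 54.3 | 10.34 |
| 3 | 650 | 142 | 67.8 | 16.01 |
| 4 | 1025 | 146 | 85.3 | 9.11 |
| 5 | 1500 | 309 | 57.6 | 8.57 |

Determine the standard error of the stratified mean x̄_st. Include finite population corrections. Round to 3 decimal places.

V̂(x̄_st) = Σ W_h² (1 − n_h/N_h) s_h²/n_h, with W_h = N_h/N and N = 5050:
  stratum 1: (1275/5050)²·(1 − 129/1275)·8.77²/129 = 0.0341603
  stratum 2: (600/5050)²·(1 − 53/600)·10.34²/53 = 0.025961
  stratum 3: (650/5050)²·(1 − 142/650)·16.01²/142 = 0.0233716
  stratum 4: (1025/5050)²·(1 − 146/1025)·9.11²/146 = 0.0200823
  stratum 5: (1500/5050)²·(1 − 309/1500)·8.57²/309 = 0.0166504
V̂(x̄_st) = 0.120226
SE(x̄_st) = √0.120226 = 0.346736

SE(x̄_st) ≈ 0.347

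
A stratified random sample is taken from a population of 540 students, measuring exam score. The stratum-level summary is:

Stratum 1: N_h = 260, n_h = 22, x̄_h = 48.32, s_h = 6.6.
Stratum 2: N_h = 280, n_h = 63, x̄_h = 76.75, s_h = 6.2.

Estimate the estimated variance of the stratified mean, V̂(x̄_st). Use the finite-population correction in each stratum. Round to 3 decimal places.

V̂(x̄_st) ≈ 0.547

V̂(x̄_st) = Σ W_h² (1 − n_h/N_h) s_h²/n_h, with W_h = N_h/N and N = 540:
  stratum 1: (260/540)²·(1 − 22/260)·6.6²/22 = 0.420173
  stratum 2: (280/540)²·(1 − 63/280)·6.2²/63 = 0.127137
V̂(x̄_st) = 0.54731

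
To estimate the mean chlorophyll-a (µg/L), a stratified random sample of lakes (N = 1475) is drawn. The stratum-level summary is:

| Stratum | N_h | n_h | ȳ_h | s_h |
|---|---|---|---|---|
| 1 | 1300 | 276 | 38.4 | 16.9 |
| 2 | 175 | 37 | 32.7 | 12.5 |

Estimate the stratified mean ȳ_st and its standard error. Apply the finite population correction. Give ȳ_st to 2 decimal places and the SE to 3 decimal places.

ȳ_st ≈ 37.72, SE ≈ 0.825

ȳ_st = Σ W_h ȳ_h = (1300·38.4 + 175·32.7)/1475 = 37.72373
V̂(ȳ_st) = Σ W_h² (1 − n_h/N_h) s_h²/n_h, with W_h = N_h/N and N = 1475:
  stratum 1: (1300/1475)²·(1 − 276/1300)·16.9²/276 = 0.633175
  stratum 2: (175/1475)²·(1 − 37/175)·12.5²/37 = 0.0468761
V̂(ȳ_st) = 0.680051
SE(ȳ_st) = √0.680051 = 0.824652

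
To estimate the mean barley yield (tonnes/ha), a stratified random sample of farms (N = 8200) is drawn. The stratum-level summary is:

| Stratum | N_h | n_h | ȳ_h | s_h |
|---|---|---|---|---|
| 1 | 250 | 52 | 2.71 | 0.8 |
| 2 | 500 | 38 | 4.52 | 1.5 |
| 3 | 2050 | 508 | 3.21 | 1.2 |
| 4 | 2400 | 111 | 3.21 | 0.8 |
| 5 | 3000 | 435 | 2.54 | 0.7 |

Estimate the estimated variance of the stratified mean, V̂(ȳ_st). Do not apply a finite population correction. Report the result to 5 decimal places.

V̂(ȳ_st) ≈ 0.00105

V̂(ȳ_st) = Σ W_h² s_h²/n_h, with W_h = N_h/N and N = 8200:
  stratum 1: (250/8200)²·0.8²/52 = 1.14401e-05
  stratum 2: (500/8200)²·1.5²/38 = 0.000220146
  stratum 3: (2050/8200)²·1.2²/508 = 0.000177165
  stratum 4: (2400/8200)²·0.8²/111 = 0.000493914
  stratum 5: (3000/8200)²·0.7²/435 = 0.000150772
V̂(ȳ_st) = 0.00105344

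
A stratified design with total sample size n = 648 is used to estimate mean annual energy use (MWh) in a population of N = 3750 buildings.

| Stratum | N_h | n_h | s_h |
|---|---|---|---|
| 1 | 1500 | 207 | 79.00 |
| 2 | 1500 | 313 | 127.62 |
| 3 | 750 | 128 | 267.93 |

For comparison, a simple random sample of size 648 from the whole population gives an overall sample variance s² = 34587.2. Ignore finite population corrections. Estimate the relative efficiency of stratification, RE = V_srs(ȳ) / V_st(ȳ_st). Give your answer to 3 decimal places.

V̂(ȳ_st) = Σ W_h² s_h²/n_h, with W_h = N_h/N and N = 3750:
  stratum 1: (1500/3750)²·79.00²/207 = 4.82396
  stratum 2: (1500/3750)²·127.62²/313 = 8.32555
  stratum 3: (750/3750)²·267.93²/128 = 22.4333
V_st = 35.5828
V_srs = s²/n = 34587.2/648 = 53.3753
Relative efficiency = V_srs / V_st = 53.3753/35.5828 = 1.5000

RE ≈ 1.500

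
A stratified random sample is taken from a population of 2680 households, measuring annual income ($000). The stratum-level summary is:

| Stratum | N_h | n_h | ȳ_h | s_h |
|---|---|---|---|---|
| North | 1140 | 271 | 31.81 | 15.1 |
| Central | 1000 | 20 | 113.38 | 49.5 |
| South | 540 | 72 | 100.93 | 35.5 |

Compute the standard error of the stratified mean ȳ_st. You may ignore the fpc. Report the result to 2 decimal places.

SE(ȳ_st) ≈ 4.23

V̂(ȳ_st) = Σ W_h² s_h²/n_h, with W_h = N_h/N and N = 2680:
  stratum North: (1140/2680)²·15.1²/271 = 0.152239
  stratum Central: (1000/2680)²·49.5²/20 = 17.0573
  stratum South: (540/2680)²·35.5²/72 = 0.710628
V̂(ȳ_st) = 17.9202
SE(ȳ_st) = √17.9202 = 4.23322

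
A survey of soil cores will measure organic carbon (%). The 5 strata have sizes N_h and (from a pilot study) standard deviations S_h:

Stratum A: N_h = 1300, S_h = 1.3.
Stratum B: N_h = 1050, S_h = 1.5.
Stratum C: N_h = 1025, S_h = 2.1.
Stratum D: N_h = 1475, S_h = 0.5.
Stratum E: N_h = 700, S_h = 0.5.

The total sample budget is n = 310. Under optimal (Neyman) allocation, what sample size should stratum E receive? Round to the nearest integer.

17

Neyman allocation: n_h = n · N_h S_h / Σ N_i S_i, with n = 310.
  stratum A: N_h·S_h = 1300·1.3 = 1690.00
  stratum B: N_h·S_h = 1050·1.5 = 1575.00
  stratum C: N_h·S_h = 1025·2.1 = 2152.50
  stratum D: N_h·S_h = 1475·0.5 = 737.50
  stratum E: N_h·S_h = 700·0.5 = 350.00
Σ N_h S_h = 6505.00
n for stratum E = 310·350.00/6505.00 = 16.679 → 17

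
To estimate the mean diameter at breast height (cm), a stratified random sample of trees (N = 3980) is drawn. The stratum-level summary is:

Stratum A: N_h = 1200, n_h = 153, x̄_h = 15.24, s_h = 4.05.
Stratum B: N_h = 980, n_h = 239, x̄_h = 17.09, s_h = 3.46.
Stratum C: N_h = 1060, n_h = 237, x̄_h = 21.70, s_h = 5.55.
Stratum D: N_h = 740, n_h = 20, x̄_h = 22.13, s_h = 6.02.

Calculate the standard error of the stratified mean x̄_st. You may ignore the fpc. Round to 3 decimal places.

V̂(x̄_st) = Σ W_h² s_h²/n_h, with W_h = N_h/N and N = 3980:
  stratum A: (1200/3980)²·4.05²/153 = 0.00974574
  stratum B: (980/3980)²·3.46²/239 = 0.00303697
  stratum C: (1060/3980)²·5.55²/237 = 0.00921899
  stratum D: (740/3980)²·6.02²/20 = 0.0626412
V̂(x̄_st) = 0.0846429
SE(x̄_st) = √0.0846429 = 0.290935

SE(x̄_st) ≈ 0.291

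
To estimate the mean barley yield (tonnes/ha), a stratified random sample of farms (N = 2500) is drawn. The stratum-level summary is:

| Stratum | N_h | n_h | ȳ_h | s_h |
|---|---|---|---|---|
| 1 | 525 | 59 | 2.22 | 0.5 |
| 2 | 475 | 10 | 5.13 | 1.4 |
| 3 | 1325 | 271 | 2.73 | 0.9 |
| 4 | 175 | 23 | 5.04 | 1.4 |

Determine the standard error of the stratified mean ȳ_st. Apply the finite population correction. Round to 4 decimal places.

V̂(ȳ_st) = Σ W_h² (1 − n_h/N_h) s_h²/n_h, with W_h = N_h/N and N = 2500:
  stratum 1: (525/2500)²·(1 − 59/525)·0.5²/59 = 0.000165864
  stratum 2: (475/2500)²·(1 − 10/475)·1.4²/10 = 0.00692664
  stratum 3: (1325/2500)²·(1 − 271/1325)·0.9²/271 = 0.00066787
  stratum 4: (175/2500)²·(1 − 23/175)·1.4²/23 = 0.000362685
V̂(ȳ_st) = 0.00812306
SE(ȳ_st) = √0.00812306 = 0.090128

SE(ȳ_st) ≈ 0.0901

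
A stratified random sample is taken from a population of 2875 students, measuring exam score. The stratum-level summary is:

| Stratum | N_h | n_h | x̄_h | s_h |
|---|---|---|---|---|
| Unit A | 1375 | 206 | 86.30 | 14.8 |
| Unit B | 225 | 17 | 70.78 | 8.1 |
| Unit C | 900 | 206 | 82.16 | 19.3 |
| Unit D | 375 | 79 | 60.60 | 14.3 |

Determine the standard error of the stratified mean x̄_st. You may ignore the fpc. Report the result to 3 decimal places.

V̂(x̄_st) = Σ W_h² s_h²/n_h, with W_h = N_h/N and N = 2875:
  stratum Unit A: (1375/2875)²·14.8²/206 = 0.243213
  stratum Unit B: (225/2875)²·8.1²/17 = 0.023638
  stratum Unit C: (900/2875)²·19.3²/206 = 0.177197
  stratum Unit D: (375/2875)²·14.3²/79 = 0.0440384
V̂(x̄_st) = 0.488086
SE(x̄_st) = √0.488086 = 0.698632

SE(x̄_st) ≈ 0.699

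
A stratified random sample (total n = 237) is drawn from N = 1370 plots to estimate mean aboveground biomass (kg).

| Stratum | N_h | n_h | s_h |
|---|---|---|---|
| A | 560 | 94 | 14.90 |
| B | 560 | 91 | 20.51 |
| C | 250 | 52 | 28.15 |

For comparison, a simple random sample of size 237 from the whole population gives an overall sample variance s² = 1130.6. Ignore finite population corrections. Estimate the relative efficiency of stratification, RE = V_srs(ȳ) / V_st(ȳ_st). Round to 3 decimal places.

RE ≈ 2.849

V̂(ȳ_st) = Σ W_h² s_h²/n_h, with W_h = N_h/N and N = 1370:
  stratum A: (560/1370)²·14.90²/94 = 0.39462
  stratum B: (560/1370)²·20.51²/91 = 0.772369
  stratum C: (250/1370)²·28.15²/52 = 0.507449
V_st = 1.67444
V_srs = s²/n = 1130.6/237 = 4.77046
Relative efficiency = V_srs / V_st = 4.77046/1.67444 = 2.8490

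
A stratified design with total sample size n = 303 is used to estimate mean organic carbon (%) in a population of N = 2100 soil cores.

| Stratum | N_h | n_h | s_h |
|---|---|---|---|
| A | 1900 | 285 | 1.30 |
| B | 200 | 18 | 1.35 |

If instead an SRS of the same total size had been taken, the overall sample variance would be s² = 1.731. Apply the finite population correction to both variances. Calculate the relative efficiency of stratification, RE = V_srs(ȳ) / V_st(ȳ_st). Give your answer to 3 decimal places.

V̂(ȳ_st) = Σ W_h² (1 − n_h/N_h) s_h²/n_h, with W_h = N_h/N and N = 2100:
  stratum A: (1900/2100)²·(1 − 285/1900)·1.30²/285 = 0.004126
  stratum B: (200/2100)²·(1 − 18/200)·1.35²/18 = 0.000835714
V_st = 0.00496172
V_srs = (1 − 303/2100)·1.731/303 = 0.00488859
Relative efficiency = V_srs / V_st = 0.00488859/0.00496172 = 0.9853

RE ≈ 0.985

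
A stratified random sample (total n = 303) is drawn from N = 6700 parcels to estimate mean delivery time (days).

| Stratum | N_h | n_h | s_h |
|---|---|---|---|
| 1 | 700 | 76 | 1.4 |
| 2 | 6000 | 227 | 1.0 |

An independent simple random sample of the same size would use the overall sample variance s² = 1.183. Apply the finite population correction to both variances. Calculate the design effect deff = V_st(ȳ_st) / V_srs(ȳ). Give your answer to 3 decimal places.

V̂(ȳ_st) = Σ W_h² (1 − n_h/N_h) s_h²/n_h, with W_h = N_h/N and N = 6700:
  stratum 1: (700/6700)²·(1 − 76/700)·1.4²/76 = 0.000250943
  stratum 2: (6000/6700)²·(1 − 227/6000)·1.0²/227 = 0.0033992
V_st = 0.00365015
V_srs = (1 − 303/6700)·1.183/303 = 0.00372772
deff = V_st / V_srs = 0.00365015/0.00372772 = 0.9792

deff ≈ 0.979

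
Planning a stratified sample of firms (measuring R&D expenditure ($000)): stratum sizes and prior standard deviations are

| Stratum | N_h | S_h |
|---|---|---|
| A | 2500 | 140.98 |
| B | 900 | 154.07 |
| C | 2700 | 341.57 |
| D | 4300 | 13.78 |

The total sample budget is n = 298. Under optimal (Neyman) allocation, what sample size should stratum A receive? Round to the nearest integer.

Neyman allocation: n_h = n · N_h S_h / Σ N_i S_i, with n = 298.
  stratum A: N_h·S_h = 2500·140.98 = 352450.00
  stratum B: N_h·S_h = 900·154.07 = 138663.00
  stratum C: N_h·S_h = 2700·341.57 = 922239.00
  stratum D: N_h·S_h = 4300·13.78 = 59254.00
Σ N_h S_h = 1472606.00
n for stratum A = 298·352450.00/1472606.00 = 71.323 → 71

71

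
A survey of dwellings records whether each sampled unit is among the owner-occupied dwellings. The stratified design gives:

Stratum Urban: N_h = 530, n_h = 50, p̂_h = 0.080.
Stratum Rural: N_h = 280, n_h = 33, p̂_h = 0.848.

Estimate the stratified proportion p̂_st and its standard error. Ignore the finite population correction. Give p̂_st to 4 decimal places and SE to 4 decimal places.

p̂_st ≈ 0.3455, SE ≈ 0.0335

N = 810; stratum weights W_h = N_h/N.
p̂_st = Σ W_h p̂_h = (530·0.080 + 280·0.848)/810 = 0.34548
V̂(p̂_st) = Σ W_h² p̂_h(1−p̂_h)/(n_h−1):
  stratum Urban: (530/810)²·0.080·0.920/49 = 0.000643078
  stratum Rural: (280/810)²·0.848·0.152/32 = 0.000481322
V̂(p̂_st) = 0.0011244; SE = √V̂ = 0.0335321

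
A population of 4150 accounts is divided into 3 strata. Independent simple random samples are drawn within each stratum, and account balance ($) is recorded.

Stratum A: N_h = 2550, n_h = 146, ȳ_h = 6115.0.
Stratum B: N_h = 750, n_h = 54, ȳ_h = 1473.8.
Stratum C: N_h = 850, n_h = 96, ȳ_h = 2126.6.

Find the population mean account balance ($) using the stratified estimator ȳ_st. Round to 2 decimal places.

ȳ_st ≈ 4459.33

N = Σ N_h = 4150. Stratum weights W_h = N_h/N.
ȳ_st = (2550·6115.0 + 750·1473.8 + 850·2126.6) / 4150 = 4459.3277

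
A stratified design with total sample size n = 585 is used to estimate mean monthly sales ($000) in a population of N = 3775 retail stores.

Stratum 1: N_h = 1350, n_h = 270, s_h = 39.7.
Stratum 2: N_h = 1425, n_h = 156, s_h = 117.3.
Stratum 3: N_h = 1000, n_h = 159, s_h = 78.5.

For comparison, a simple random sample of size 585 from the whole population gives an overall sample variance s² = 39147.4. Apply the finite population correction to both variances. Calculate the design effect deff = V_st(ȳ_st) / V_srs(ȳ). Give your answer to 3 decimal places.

deff ≈ 0.249

V̂(ȳ_st) = Σ W_h² (1 − n_h/N_h) s_h²/n_h, with W_h = N_h/N and N = 3775:
  stratum 1: (1350/3775)²·(1 − 270/1350)·39.7²/270 = 0.597229
  stratum 2: (1425/3775)²·(1 − 156/1425)·117.3²/156 = 11.1922
  stratum 3: (1000/3775)²·(1 − 159/1000)·78.5²/159 = 2.2872
V_st = 14.0766
V_srs = (1 − 585/3775)·39147.4/585 = 56.5485
deff = V_st / V_srs = 14.0766/56.5485 = 0.2489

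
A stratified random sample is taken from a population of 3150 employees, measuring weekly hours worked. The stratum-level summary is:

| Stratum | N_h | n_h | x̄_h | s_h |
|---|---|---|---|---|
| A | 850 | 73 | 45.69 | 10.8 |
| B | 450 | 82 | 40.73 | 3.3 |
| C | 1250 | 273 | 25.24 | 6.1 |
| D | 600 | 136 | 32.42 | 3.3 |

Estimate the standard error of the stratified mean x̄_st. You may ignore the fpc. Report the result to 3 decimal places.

SE(x̄_st) ≈ 0.379

V̂(x̄_st) = Σ W_h² s_h²/n_h, with W_h = N_h/N and N = 3150:
  stratum A: (850/3150)²·10.8²/73 = 0.116343
  stratum B: (450/3150)²·3.3²/82 = 0.0027103
  stratum C: (1250/3150)²·6.1²/273 = 0.0214633
  stratum D: (600/3150)²·3.3²/136 = 0.00290516
V̂(x̄_st) = 0.143422
SE(x̄_st) = √0.143422 = 0.378711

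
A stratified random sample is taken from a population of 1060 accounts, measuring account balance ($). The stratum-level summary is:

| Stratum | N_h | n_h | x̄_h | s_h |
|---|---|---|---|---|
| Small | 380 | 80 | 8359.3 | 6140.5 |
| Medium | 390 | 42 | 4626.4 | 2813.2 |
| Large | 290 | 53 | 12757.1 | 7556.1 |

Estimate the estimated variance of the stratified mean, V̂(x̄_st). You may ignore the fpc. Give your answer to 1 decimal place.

V̂(x̄_st) = Σ W_h² s_h²/n_h, with W_h = N_h/N and N = 1060:
  stratum Small: (380/1060)²·6140.5²/80 = 60572.1
  stratum Medium: (390/1060)²·2813.2²/42 = 25507.6
  stratum Large: (290/1060)²·7556.1²/53 = 80631.3
V̂(x̄_st) = 166711

V̂(x̄_st) ≈ 166711.1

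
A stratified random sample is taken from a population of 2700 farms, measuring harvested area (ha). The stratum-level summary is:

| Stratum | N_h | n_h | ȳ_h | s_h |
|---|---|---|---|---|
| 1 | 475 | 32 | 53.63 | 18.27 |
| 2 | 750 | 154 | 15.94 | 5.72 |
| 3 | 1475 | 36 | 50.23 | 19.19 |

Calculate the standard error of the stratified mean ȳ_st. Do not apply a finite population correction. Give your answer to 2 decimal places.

SE(ȳ_st) ≈ 1.84

V̂(ȳ_st) = Σ W_h² s_h²/n_h, with W_h = N_h/N and N = 2700:
  stratum 1: (475/2700)²·18.27²/32 = 0.32284
  stratum 2: (750/2700)²·5.72²/154 = 0.0163933
  stratum 3: (1475/2700)²·19.19²/36 = 3.05284
V̂(ȳ_st) = 3.39207
SE(ȳ_st) = √3.39207 = 1.84176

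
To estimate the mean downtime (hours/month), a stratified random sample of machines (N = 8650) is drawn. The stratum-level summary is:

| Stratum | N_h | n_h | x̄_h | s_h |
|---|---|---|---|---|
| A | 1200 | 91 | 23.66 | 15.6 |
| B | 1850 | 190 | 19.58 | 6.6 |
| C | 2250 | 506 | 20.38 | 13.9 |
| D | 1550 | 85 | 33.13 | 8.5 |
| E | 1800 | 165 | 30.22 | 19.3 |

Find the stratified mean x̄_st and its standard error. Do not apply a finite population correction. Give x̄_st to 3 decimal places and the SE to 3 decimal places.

x̄_st = Σ W_h x̄_h = (1200·23.66 + 1850·19.58 + 2250·20.38 + 1550·33.13 + 1800·30.22)/8650 = 24.99624
V̂(x̄_st) = Σ W_h² s_h²/n_h, with W_h = N_h/N and N = 8650:
  stratum A: (1200/8650)²·15.6²/91 = 0.0514681
  stratum B: (1850/8650)²·6.6²/190 = 0.0104869
  stratum C: (2250/8650)²·13.9²/506 = 0.0258352
  stratum D: (1550/8650)²·8.5²/85 = 0.0272929
  stratum E: (1800/8650)²·19.3²/165 = 0.097756
V̂(x̄_st) = 0.212839
SE(x̄_st) = √0.212839 = 0.461345

x̄_st ≈ 24.996, SE ≈ 0.461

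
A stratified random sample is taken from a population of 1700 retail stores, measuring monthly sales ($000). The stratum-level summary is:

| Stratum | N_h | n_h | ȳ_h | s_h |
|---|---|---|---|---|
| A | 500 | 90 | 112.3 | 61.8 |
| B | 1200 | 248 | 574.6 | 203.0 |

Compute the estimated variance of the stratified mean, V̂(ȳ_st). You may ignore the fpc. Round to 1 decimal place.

V̂(ȳ_st) ≈ 86.5

V̂(ȳ_st) = Σ W_h² s_h²/n_h, with W_h = N_h/N and N = 1700:
  stratum A: (500/1700)²·61.8²/90 = 3.67093
  stratum B: (1200/1700)²·203.0²/248 = 82.7952
V̂(ȳ_st) = 86.4661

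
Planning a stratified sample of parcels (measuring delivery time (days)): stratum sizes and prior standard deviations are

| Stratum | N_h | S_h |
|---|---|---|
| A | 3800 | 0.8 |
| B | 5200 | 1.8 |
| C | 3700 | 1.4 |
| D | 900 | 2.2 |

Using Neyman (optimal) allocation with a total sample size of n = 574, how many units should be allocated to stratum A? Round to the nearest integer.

89

Neyman allocation: n_h = n · N_h S_h / Σ N_i S_i, with n = 574.
  stratum A: N_h·S_h = 3800·0.8 = 3040.00
  stratum B: N_h·S_h = 5200·1.8 = 9360.00
  stratum C: N_h·S_h = 3700·1.4 = 5180.00
  stratum D: N_h·S_h = 900·2.2 = 1980.00
Σ N_h S_h = 19560.00
n for stratum A = 574·3040.00/19560.00 = 89.211 → 89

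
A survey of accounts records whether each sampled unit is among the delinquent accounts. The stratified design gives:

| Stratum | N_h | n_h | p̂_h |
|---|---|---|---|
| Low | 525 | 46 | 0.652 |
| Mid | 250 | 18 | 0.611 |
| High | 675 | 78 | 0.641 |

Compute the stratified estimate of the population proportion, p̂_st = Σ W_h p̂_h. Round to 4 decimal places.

N = 1450; stratum weights W_h = N_h/N.
p̂_st = Σ W_h p̂_h = (525·0.652 + 250·0.611 + 675·0.641)/1450 = 0.63981

p̂_st ≈ 0.6398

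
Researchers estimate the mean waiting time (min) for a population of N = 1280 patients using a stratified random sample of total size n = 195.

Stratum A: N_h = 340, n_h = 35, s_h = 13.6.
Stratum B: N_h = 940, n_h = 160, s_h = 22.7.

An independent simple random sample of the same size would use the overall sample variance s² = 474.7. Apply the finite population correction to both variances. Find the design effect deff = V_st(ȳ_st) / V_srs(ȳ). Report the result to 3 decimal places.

deff ≈ 0.861

V̂(ȳ_st) = Σ W_h² (1 − n_h/N_h) s_h²/n_h, with W_h = N_h/N and N = 1280:
  stratum A: (340/1280)²·(1 − 35/340)·13.6²/35 = 0.334479
  stratum B: (940/1280)²·(1 − 160/940)·22.7²/160 = 1.44123
V_st = 1.77571
V_srs = (1 − 195/1280)·474.7/195 = 2.0635
deff = V_st / V_srs = 1.77571/2.0635 = 0.8605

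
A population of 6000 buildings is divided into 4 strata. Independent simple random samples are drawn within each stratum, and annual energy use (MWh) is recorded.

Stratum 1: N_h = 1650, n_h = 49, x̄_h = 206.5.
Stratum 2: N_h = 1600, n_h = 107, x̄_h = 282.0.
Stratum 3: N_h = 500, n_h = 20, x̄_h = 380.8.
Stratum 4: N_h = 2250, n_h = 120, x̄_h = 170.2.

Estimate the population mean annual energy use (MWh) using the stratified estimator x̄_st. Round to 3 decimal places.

N = Σ N_h = 6000. Stratum weights W_h = N_h/N.
x̄_st = (1650·206.5 + 1600·282.0 + 500·380.8 + 2250·170.2) / 6000 = 227.54583

x̄_st ≈ 227.546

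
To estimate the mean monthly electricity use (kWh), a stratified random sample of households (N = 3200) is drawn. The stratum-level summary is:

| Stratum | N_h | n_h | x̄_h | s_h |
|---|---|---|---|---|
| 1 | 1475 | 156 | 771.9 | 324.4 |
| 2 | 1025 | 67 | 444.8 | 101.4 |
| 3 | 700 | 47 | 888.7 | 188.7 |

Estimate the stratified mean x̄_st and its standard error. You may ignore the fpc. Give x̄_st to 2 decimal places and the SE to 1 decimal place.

x̄_st = Σ W_h x̄_h = (1475·771.9 + 1025·444.8 + 700·888.7)/3200 = 692.67578
V̂(x̄_st) = Σ W_h² s_h²/n_h, with W_h = N_h/N and N = 3200:
  stratum 1: (1475/3200)²·324.4²/156 = 143.325
  stratum 2: (1025/3200)²·101.4²/67 = 15.7452
  stratum 3: (700/3200)²·188.7²/47 = 36.2528
V̂(x̄_st) = 195.323
SE(x̄_st) = √195.323 = 13.9758

x̄_st ≈ 692.68, SE ≈ 14.0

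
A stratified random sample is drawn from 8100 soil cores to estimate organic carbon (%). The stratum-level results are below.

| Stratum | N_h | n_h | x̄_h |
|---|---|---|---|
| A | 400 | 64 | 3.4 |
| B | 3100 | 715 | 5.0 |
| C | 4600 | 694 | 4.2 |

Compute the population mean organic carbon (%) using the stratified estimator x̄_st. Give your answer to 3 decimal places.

x̄_st ≈ 4.467

N = Σ N_h = 8100. Stratum weights W_h = N_h/N.
x̄_st = (400·3.4 + 3100·5.0 + 4600·4.2) / 8100 = 4.46667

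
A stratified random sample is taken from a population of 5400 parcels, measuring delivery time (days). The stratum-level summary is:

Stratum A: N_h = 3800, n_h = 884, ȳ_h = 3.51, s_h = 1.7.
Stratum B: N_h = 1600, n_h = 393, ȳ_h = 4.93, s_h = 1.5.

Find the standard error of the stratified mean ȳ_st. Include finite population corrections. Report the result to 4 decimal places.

V̂(ȳ_st) = Σ W_h² (1 − n_h/N_h) s_h²/n_h, with W_h = N_h/N and N = 5400:
  stratum A: (3800/5400)²·(1 − 884/3800)·1.7²/884 = 0.00124231
  stratum B: (1600/5400)²·(1 − 393/1600)·1.5²/393 = 0.000379166
V̂(ȳ_st) = 0.00162147
SE(ȳ_st) = √0.00162147 = 0.0402675

SE(ȳ_st) ≈ 0.0403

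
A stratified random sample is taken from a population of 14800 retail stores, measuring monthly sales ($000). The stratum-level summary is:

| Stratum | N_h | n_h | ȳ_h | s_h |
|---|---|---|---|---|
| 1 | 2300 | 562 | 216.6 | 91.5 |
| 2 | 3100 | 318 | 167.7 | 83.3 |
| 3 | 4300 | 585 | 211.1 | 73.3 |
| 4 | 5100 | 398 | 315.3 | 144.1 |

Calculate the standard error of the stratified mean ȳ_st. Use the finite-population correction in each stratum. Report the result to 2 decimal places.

V̂(ȳ_st) = Σ W_h² (1 − n_h/N_h) s_h²/n_h, with W_h = N_h/N and N = 14800:
  stratum 1: (2300/14800)²·(1 − 562/2300)·91.5²/562 = 0.271869
  stratum 2: (3100/14800)²·(1 − 318/3100)·83.3²/318 = 0.859129
  stratum 3: (4300/14800)²·(1 − 585/4300)·73.3²/585 = 0.669817
  stratum 4: (5100/14800)²·(1 − 398/5100)·144.1²/398 = 5.71182
V̂(ȳ_st) = 7.51263
SE(ȳ_st) = √7.51263 = 2.74092

SE(ȳ_st) ≈ 2.74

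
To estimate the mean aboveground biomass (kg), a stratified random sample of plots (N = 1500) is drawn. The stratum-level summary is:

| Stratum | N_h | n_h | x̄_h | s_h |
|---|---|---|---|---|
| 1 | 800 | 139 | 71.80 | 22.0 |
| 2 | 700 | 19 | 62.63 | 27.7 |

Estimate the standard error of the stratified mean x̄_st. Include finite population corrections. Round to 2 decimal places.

SE(x̄_st) ≈ 3.06

V̂(x̄_st) = Σ W_h² (1 − n_h/N_h) s_h²/n_h, with W_h = N_h/N and N = 1500:
  stratum 1: (800/1500)²·(1 − 139/800)·22.0²/139 = 0.818351
  stratum 2: (700/1500)²·(1 − 19/700)·27.7²/19 = 8.55596
V̂(x̄_st) = 9.37431
SE(x̄_st) = √9.37431 = 3.06175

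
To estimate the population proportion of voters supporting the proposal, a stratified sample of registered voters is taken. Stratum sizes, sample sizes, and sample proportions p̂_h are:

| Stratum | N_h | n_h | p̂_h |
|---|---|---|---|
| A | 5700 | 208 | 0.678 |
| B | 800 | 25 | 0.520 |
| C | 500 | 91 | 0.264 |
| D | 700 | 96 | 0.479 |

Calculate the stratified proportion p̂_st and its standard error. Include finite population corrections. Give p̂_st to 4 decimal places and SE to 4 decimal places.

N = 7700; stratum weights W_h = N_h/N.
p̂_st = Σ W_h p̂_h = (5700·0.678 + 800·0.520 + 500·0.264 + 700·0.479)/7700 = 0.61661
V̂(p̂_st) = Σ W_h² (1 − n_h/N_h) p̂_h(1−p̂_h)/(n_h−1):
  stratum A: (5700/7700)²·(1 − 208/5700)·0.678·0.322/207 = 0.000556851
  stratum B: (800/7700)²·(1 − 25/800)·0.520·0.480/24 = 0.000108754
  stratum C: (500/7700)²·(1 − 91/500)·0.264·0.736/90 = 7.44648e-06
  stratum D: (700/7700)²·(1 − 96/700)·0.479·0.521/95 = 1.87328e-05
V̂(p̂_st) = 0.000691784; SE = √V̂ = 0.0263018

p̂_st ≈ 0.6166, SE ≈ 0.0263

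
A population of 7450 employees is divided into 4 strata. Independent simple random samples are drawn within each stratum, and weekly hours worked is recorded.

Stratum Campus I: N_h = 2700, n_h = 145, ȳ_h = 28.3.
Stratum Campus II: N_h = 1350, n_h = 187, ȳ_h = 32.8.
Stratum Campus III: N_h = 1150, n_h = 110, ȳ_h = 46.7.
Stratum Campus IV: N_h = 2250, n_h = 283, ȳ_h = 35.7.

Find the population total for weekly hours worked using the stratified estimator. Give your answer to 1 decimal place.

τ̂_st = Σ N_h ȳ_h = 2700·28.3 + 1350·32.8 + 1150·46.7 + 2250·35.7 = 254720.0

τ̂_st ≈ 254720.0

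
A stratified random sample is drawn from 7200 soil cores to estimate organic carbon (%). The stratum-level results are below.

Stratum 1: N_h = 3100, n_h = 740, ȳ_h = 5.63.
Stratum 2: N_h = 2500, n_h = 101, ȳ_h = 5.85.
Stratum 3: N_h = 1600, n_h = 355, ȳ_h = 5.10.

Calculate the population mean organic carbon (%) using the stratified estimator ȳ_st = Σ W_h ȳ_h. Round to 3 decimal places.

N = Σ N_h = 7200. Stratum weights W_h = N_h/N.
ȳ_st = (3100·5.63 + 2500·5.85 + 1600·5.10) / 7200 = 5.58861

ȳ_st ≈ 5.589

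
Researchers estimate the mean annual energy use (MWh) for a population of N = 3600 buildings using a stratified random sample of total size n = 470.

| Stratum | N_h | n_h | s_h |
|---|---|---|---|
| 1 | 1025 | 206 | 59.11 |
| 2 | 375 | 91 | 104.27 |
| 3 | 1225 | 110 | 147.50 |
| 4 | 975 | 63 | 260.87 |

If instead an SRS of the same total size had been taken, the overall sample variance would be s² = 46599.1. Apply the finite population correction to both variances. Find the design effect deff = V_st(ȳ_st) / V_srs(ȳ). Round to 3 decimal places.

deff ≈ 1.126

V̂(ȳ_st) = Σ W_h² (1 − n_h/N_h) s_h²/n_h, with W_h = N_h/N and N = 3600:
  stratum 1: (1025/3600)²·(1 − 206/1025)·59.11²/206 = 1.09865
  stratum 2: (375/3600)²·(1 − 91/375)·104.27²/91 = 0.981798
  stratum 3: (1225/3600)²·(1 − 110/1225)·147.50²/110 = 20.8448
  stratum 4: (975/3600)²·(1 − 63/975)·260.87²/63 = 74.1143
V_st = 97.0396
V_srs = (1 − 470/3600)·46599.1/470 = 86.2028
deff = V_st / V_srs = 97.0396/86.2028 = 1.1257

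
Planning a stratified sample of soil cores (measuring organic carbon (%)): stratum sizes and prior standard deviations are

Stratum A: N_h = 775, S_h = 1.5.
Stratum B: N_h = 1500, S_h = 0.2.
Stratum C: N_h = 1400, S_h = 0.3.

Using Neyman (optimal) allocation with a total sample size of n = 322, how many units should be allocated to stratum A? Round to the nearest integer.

199

Neyman allocation: n_h = n · N_h S_h / Σ N_i S_i, with n = 322.
  stratum A: N_h·S_h = 775·1.5 = 1162.50
  stratum B: N_h·S_h = 1500·0.2 = 300.00
  stratum C: N_h·S_h = 1400·0.3 = 420.00
Σ N_h S_h = 1882.50
n for stratum A = 322·1162.50/1882.50 = 198.845 → 199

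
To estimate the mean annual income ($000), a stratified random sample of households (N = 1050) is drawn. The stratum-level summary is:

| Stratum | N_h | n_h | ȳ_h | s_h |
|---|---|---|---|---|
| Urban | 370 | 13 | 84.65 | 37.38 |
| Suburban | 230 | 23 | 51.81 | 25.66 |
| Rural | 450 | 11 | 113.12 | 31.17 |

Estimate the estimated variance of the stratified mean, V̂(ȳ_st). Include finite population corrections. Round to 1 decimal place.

V̂(ȳ_st) = Σ W_h² (1 − n_h/N_h) s_h²/n_h, with W_h = N_h/N and N = 1050:
  stratum Urban: (370/1050)²·(1 − 13/370)·37.38²/13 = 12.8774
  stratum Suburban: (230/1050)²·(1 − 23/230)·25.66²/23 = 1.23625
  stratum Rural: (450/1050)²·(1 − 11/450)·31.17²/11 = 15.8263
V̂(ȳ_st) = 29.9399

V̂(ȳ_st) ≈ 29.9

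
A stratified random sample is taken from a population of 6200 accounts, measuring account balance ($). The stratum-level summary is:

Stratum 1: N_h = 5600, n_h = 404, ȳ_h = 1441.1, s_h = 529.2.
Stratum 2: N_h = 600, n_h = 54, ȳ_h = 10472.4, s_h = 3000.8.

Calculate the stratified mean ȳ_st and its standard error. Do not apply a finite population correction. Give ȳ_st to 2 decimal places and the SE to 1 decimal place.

ȳ_st ≈ 2315.10, SE ≈ 46.1

ȳ_st = Σ W_h ȳ_h = (5600·1441.1 + 600·10472.4)/6200 = 2315.09677
V̂(ȳ_st) = Σ W_h² s_h²/n_h, with W_h = N_h/N and N = 6200:
  stratum 1: (5600/6200)²·529.2²/404 = 565.524
  stratum 2: (600/6200)²·3000.8²/54 = 1561.71
V̂(ȳ_st) = 2127.23
SE(ȳ_st) = √2127.23 = 46.1219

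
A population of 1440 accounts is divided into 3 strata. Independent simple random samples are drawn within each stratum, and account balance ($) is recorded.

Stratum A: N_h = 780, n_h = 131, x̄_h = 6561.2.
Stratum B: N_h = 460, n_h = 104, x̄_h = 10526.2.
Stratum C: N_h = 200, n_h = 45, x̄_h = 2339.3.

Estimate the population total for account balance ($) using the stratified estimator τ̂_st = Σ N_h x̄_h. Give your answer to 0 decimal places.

τ̂_st ≈ 10427648

τ̂_st = Σ N_h x̄_h = 780·6561.2 + 460·10526.2 + 200·2339.3 = 10427648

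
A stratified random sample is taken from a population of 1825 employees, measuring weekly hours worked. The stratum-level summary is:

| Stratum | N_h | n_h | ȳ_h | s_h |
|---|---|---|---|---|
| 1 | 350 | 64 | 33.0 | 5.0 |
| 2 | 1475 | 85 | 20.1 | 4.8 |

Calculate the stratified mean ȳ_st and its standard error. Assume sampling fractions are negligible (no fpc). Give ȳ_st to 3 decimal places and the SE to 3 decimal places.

ȳ_st = Σ W_h ȳ_h = (350·33.0 + 1475·20.1)/1825 = 22.57397
V̂(ȳ_st) = Σ W_h² s_h²/n_h, with W_h = N_h/N and N = 1825:
  stratum 1: (350/1825)²·5.0²/64 = 0.0143671
  stratum 2: (1475/1825)²·4.8²/85 = 0.177061
V̂(ȳ_st) = 0.191428
SE(ȳ_st) = √0.191428 = 0.437525

ȳ_st ≈ 22.574, SE ≈ 0.438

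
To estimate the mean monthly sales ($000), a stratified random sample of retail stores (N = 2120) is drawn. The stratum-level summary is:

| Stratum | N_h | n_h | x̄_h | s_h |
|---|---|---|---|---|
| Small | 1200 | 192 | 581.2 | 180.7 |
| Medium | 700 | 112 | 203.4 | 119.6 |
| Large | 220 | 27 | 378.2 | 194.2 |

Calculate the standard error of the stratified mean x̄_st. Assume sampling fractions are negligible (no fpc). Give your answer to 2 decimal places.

V̂(x̄_st) = Σ W_h² s_h²/n_h, with W_h = N_h/N and N = 2120:
  stratum Small: (1200/2120)²·180.7²/192 = 54.4886
  stratum Medium: (700/2120)²·119.6²/112 = 13.9242
  stratum Large: (220/2120)²·194.2²/27 = 15.0421
V̂(x̄_st) = 83.4549
SE(x̄_st) = √83.4549 = 9.13536

SE(x̄_st) ≈ 9.14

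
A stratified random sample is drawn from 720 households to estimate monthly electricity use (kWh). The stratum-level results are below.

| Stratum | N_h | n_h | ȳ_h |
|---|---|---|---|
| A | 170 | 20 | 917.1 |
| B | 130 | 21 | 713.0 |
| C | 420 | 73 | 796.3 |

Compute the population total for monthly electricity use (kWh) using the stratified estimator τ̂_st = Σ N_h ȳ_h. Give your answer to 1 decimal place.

τ̂_st ≈ 583043.0

τ̂_st = Σ N_h ȳ_h = 170·917.1 + 130·713.0 + 420·796.3 = 583043.0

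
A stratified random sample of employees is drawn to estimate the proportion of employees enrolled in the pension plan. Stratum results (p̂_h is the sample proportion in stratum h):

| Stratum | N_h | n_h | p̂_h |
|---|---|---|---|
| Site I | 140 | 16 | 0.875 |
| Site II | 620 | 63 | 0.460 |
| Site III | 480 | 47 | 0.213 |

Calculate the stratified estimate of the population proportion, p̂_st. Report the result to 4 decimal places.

p̂_st ≈ 0.4112

N = 1240; stratum weights W_h = N_h/N.
p̂_st = Σ W_h p̂_h = (140·0.875 + 620·0.460 + 480·0.213)/1240 = 0.41124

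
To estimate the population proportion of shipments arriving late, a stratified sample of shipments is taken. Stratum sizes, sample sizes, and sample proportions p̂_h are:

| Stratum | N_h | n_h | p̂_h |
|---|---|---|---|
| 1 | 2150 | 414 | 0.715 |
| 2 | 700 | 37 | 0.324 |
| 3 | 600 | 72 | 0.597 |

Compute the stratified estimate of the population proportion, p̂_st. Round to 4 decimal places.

p̂_st ≈ 0.6151

N = 3450; stratum weights W_h = N_h/N.
p̂_st = Σ W_h p̂_h = (2150·0.715 + 700·0.324 + 600·0.597)/3450 = 0.61514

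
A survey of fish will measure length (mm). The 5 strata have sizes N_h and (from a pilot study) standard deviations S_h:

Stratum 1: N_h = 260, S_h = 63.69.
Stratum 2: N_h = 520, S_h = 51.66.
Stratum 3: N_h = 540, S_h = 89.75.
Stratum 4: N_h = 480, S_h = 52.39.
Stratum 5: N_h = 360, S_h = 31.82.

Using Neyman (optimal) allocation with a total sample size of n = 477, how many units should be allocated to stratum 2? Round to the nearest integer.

Neyman allocation: n_h = n · N_h S_h / Σ N_i S_i, with n = 477.
  stratum 1: N_h·S_h = 260·63.69 = 16559.40
  stratum 2: N_h·S_h = 520·51.66 = 26863.20
  stratum 3: N_h·S_h = 540·89.75 = 48465.00
  stratum 4: N_h·S_h = 480·52.39 = 25147.20
  stratum 5: N_h·S_h = 360·31.82 = 11455.20
Σ N_h S_h = 128490.00
n for stratum 2 = 477·26863.20/128490.00 = 99.726 → 100

100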